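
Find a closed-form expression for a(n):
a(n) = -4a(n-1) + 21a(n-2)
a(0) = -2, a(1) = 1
Characteristic equation: x² + 4x - 21 = 0, which factors as (x - (-7))(x - (3)) = 0.
Roots r₁ = -7, r₂ = 3 (distinct).
General solution: a(n) = A·(-7)^n + B·(3)^n.
From a(0) = -2: A + B = -2.
From a(1) = 1: -7A + 3B = 1.
Solving: A = - \frac{7}{10}, B = - \frac{13}{10}.
So a(n) = - \frac{7 \left(-7\right)^{n}}{10} - \frac{13 \cdot 3^{n}}{10}.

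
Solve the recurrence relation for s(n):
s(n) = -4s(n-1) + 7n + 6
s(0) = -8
First-order linear with linear forcing.
Homogeneous solution: s_h(n) = A·(-4)^n.
Try particular s_p(n) = pn + q. Substituting:
  pn + q = -4(p(n-1) + q) + 7n + 6.
Matching the n-coefficient: p = -4p + 7 ⇒ p = \frac{7}{5}.
Matching constants: q = 4p - 4q + 6 ⇒ q = \frac{58}{25}.
General: s(n) = A·(-4)^n + \frac{7 n}{5} + \frac{58}{25}.
Apply s(0) = -8: A + \frac{58}{25} = -8 ⇒ A = - \frac{258}{25}.
So s(n) = - \frac{258 \left(-4\right)^{n}}{25} + \frac{7 n}{5} + \frac{58}{25}.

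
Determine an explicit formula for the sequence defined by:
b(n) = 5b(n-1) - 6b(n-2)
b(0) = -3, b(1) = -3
Characteristic equation: x² - 5x + 6 = 0, which factors as (x - (2))(x - (3)) = 0.
Roots r₁ = 2, r₂ = 3 (distinct).
General solution: b(n) = A·(2)^n + B·(3)^n.
From b(0) = -3: A + B = -3.
From b(1) = -3: 2A + 3B = -3.
Solving: A = -6, B = 3.
So b(n) = - 6 \cdot 2^{n} + 3 \cdot 3^{n}.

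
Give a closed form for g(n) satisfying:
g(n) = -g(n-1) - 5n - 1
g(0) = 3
First-order linear with linear forcing.
Homogeneous solution: g_h(n) = A·(-1)^n.
Try particular g_p(n) = pn + q. Substituting:
  pn + q = -(p(n-1) + q) - 5n - 1.
Matching the n-coefficient: p = -p - 5 ⇒ p = - \frac{5}{2}.
Matching constants: q = p - q - 1 ⇒ q = - \frac{7}{4}.
General: g(n) = A·(-1)^n - \frac{5 n}{2} - \frac{7}{4}.
Apply g(0) = 3: A - \frac{7}{4} = 3 ⇒ A = \frac{19}{4}.
So g(n) = \frac{19 \left(-1\right)^{n}}{4} - \frac{5 n}{2} - \frac{7}{4}.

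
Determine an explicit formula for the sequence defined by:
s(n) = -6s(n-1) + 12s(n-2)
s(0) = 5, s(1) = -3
Characteristic equation: x² + 6x - 12 = 0.
Discriminant Δ = (-6)² + 4·(12) = 84.
Roots r₁,₂ = (-6 ± √84)/2, so r₁ = -3 + \sqrt{21}, r₂ = - \sqrt{21} - 3.
General solution: s(n) = A·r₁^n + B·r₂^n.
From the initial conditions, A + B = 5 and r₁A + r₂B = -3.
Since r₁ - r₂ = √84: A = (-3 - (5)r₂)/√84 = \frac{2 \sqrt{21}}{7} + \frac{5}{2}, and B = 5 - A = \frac{5}{2} - \frac{2 \sqrt{21}}{7}.
So s(n) = \left(\frac{2 \sqrt{21}}{7} + \frac{5}{2}\right)\left(-3 + \sqrt{21}\right)^n + \left(\frac{5}{2} - \frac{2 \sqrt{21}}{7}\right)\left(- \sqrt{21} - 3\right)^n.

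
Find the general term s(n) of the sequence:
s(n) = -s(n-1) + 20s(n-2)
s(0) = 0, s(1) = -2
Characteristic equation: x² + x - 20 = 0, which factors as (x - (-5))(x - (4)) = 0.
Roots r₁ = -5, r₂ = 4 (distinct).
General solution: s(n) = A·(-5)^n + B·(4)^n.
From s(0) = 0: A + B = 0.
From s(1) = -2: -5A + 4B = -2.
Solving: A = \frac{2}{9}, B = - \frac{2}{9}.
So s(n) = \frac{2 \left(-5\right)^{n}}{9} - \frac{2 \cdot 4^{n}}{9}.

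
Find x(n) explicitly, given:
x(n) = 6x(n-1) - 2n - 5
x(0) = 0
First-order linear with linear forcing.
Homogeneous solution: x_h(n) = A·(6)^n.
Try particular x_p(n) = pn + q. Substituting:
  pn + q = 6(p(n-1) + q) - 2n - 5.
Matching the n-coefficient: p = 6p - 2 ⇒ p = \frac{2}{5}.
Matching constants: q = -6p + 6q - 5 ⇒ q = \frac{37}{25}.
General: x(n) = A·(6)^n + \frac{2 n}{5} + \frac{37}{25}.
Apply x(0) = 0: A + \frac{37}{25} = 0 ⇒ A = - \frac{37}{25}.
So x(n) = - \frac{37 \cdot 6^{n}}{25} + \frac{2 n}{5} + \frac{37}{25}.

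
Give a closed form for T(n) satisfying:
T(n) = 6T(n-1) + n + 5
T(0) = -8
First-order linear with linear forcing.
Homogeneous solution: T_h(n) = A·(6)^n.
Try particular T_p(n) = pn + q. Substituting:
  pn + q = 6(p(n-1) + q) + n + 5.
Matching the n-coefficient: p = 6p + 1 ⇒ p = - \frac{1}{5}.
Matching constants: q = -6p + 6q + 5 ⇒ q = - \frac{31}{25}.
General: T(n) = A·(6)^n - \frac{n}{5} - \frac{31}{25}.
Apply T(0) = -8: A - \frac{31}{25} = -8 ⇒ A = - \frac{169}{25}.
So T(n) = - \frac{169 \cdot 6^{n}}{25} - \frac{n}{5} - \frac{31}{25}.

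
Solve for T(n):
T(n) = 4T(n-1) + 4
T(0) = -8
First-order linear non-homogeneous.
Homogeneous solution: T_h(n) = A·(4)^n.
Try constant particular solution T_p = K: K = 4K + 4 ⇒ K = - \frac{4}{3}.
General: T(n) = A·(4)^n - \frac{4}{3}.
Apply T(0) = -8: A - \frac{4}{3} = -8 ⇒ A = - \frac{20}{3}.
So T(n) = - \frac{20 \cdot 4^{n}}{3} - \frac{4}{3}.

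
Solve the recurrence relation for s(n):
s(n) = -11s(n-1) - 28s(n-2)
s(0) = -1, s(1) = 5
Characteristic equation: x² + 11x + 28 = 0, which factors as (x - (-7))(x - (-4)) = 0.
Roots r₁ = -7, r₂ = -4 (distinct).
General solution: s(n) = A·(-7)^n + B·(-4)^n.
From s(0) = -1: A + B = -1.
From s(1) = 5: -7A - 4B = 5.
Solving: A = - \frac{1}{3}, B = - \frac{2}{3}.
So s(n) = - \frac{2 \left(-4\right)^{n}}{3} - \frac{\left(-7\right)^{n}}{3}.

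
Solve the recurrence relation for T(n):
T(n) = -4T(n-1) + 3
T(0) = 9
First-order linear non-homogeneous.
Homogeneous solution: T_h(n) = A·(-4)^n.
Try constant particular solution T_p = K: K = -4K + 3 ⇒ K = \frac{3}{5}.
General: T(n) = A·(-4)^n + \frac{3}{5}.
Apply T(0) = 9: A + \frac{3}{5} = 9 ⇒ A = \frac{42}{5}.
So T(n) = \frac{42 \left(-4\right)^{n}}{5} + \frac{3}{5}.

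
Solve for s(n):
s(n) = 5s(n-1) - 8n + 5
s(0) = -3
First-order linear with linear forcing.
Homogeneous solution: s_h(n) = A·(5)^n.
Try particular s_p(n) = pn + q. Substituting:
  pn + q = 5(p(n-1) + q) - 8n + 5.
Matching the n-coefficient: p = 5p - 8 ⇒ p = 2.
Matching constants: q = -5p + 5q + 5 ⇒ q = \frac{5}{4}.
General: s(n) = A·(5)^n + 2 n + \frac{5}{4}.
Apply s(0) = -3: A + \frac{5}{4} = -3 ⇒ A = - \frac{17}{4}.
So s(n) = - \frac{17 \cdot 5^{n}}{4} + 2 n + \frac{5}{4}.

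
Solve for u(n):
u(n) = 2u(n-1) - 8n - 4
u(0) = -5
First-order linear with linear forcing.
Homogeneous solution: u_h(n) = A·(2)^n.
Try particular u_p(n) = pn + q. Substituting:
  pn + q = 2(p(n-1) + q) - 8n - 4.
Matching the n-coefficient: p = 2p - 8 ⇒ p = 8.
Matching constants: q = -2p + 2q - 4 ⇒ q = 20.
General: u(n) = A·(2)^n + 8 n + 20.
Apply u(0) = -5: A + 20 = -5 ⇒ A = -25.
So u(n) = - 25 \cdot 2^{n} + 8 n + 20.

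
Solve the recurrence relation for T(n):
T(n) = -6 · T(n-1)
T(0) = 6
Pure geometric recurrence with ratio -6.
By induction T(n) = T(0) · (-6)^n = 6 \left(-6\right)^{n}.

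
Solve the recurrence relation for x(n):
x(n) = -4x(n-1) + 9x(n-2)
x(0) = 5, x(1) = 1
Characteristic equation: x² + 4x - 9 = 0.
Discriminant Δ = (-4)² + 4·(9) = 52.
Roots r₁,₂ = (-4 ± √52)/2, so r₁ = -2 + \sqrt{13}, r₂ = - \sqrt{13} - 2.
General solution: x(n) = A·r₁^n + B·r₂^n.
From the initial conditions, A + B = 5 and r₁A + r₂B = 1.
Since r₁ - r₂ = √52: A = (1 - (5)r₂)/√52 = \frac{11 \sqrt{13}}{26} + \frac{5}{2}, and B = 5 - A = \frac{5}{2} - \frac{11 \sqrt{13}}{26}.
So x(n) = \left(\frac{11 \sqrt{13}}{26} + \frac{5}{2}\right)\left(-2 + \sqrt{13}\right)^n + \left(\frac{5}{2} - \frac{11 \sqrt{13}}{26}\right)\left(- \sqrt{13} - 2\right)^n.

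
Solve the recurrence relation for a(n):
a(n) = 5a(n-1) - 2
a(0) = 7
First-order linear non-homogeneous.
Homogeneous solution: a_h(n) = A·(5)^n.
Try constant particular solution a_p = K: K = 5K - 2 ⇒ K = \frac{1}{2}.
General: a(n) = A·(5)^n + \frac{1}{2}.
Apply a(0) = 7: A + \frac{1}{2} = 7 ⇒ A = \frac{13}{2}.
So a(n) = \frac{13 \cdot 5^{n}}{2} + \frac{1}{2}.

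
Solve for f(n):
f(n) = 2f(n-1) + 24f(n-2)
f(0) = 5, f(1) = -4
Characteristic equation: x² - 2x - 24 = 0, which factors as (x - (6))(x - (-4)) = 0.
Roots r₁ = 6, r₂ = -4 (distinct).
General solution: f(n) = A·(6)^n + B·(-4)^n.
From f(0) = 5: A + B = 5.
From f(1) = -4: 6A - 4B = -4.
Solving: A = \frac{8}{5}, B = \frac{17}{5}.
So f(n) = \frac{17 \left(-4\right)^{n}}{5} + \frac{8 \cdot 6^{n}}{5}.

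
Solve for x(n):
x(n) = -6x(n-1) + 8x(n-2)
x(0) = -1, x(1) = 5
Characteristic equation: x² + 6x - 8 = 0.
Discriminant Δ = (-6)² + 4·(8) = 68.
Roots r₁,₂ = (-6 ± √68)/2, so r₁ = -3 + \sqrt{17}, r₂ = - \sqrt{17} - 3.
General solution: x(n) = A·r₁^n + B·r₂^n.
From the initial conditions, A + B = -1 and r₁A + r₂B = 5.
Since r₁ - r₂ = √68: A = (5 - (-1)r₂)/√68 = - \frac{1}{2} + \frac{\sqrt{17}}{17}, and B = -1 - A = - \frac{1}{2} - \frac{\sqrt{17}}{17}.
So x(n) = \left(- \frac{1}{2} + \frac{\sqrt{17}}{17}\right)\left(-3 + \sqrt{17}\right)^n + \left(- \frac{1}{2} - \frac{\sqrt{17}}{17}\right)\left(- \sqrt{17} - 3\right)^n.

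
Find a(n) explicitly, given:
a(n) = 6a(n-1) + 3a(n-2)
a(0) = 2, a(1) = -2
Characteristic equation: x² - 6x - 3 = 0.
Discriminant Δ = (6)² + 4·(3) = 48.
Roots r₁,₂ = (6 ± √48)/2, so r₁ = 3 + 2 \sqrt{3}, r₂ = 3 - 2 \sqrt{3}.
General solution: a(n) = A·r₁^n + B·r₂^n.
From the initial conditions, A + B = 2 and r₁A + r₂B = -2.
Since r₁ - r₂ = √48: A = (-2 - (2)r₂)/√48 = 1 - \frac{2 \sqrt{3}}{3}, and B = 2 - A = 1 + \frac{2 \sqrt{3}}{3}.
So a(n) = \left(1 - \frac{2 \sqrt{3}}{3}\right)\left(3 + 2 \sqrt{3}\right)^n + \left(1 + \frac{2 \sqrt{3}}{3}\right)\left(3 - 2 \sqrt{3}\right)^n.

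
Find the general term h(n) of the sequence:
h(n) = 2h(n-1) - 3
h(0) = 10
First-order linear non-homogeneous.
Homogeneous solution: h_h(n) = A·(2)^n.
Try constant particular solution h_p = K: K = 2K - 3 ⇒ K = 3.
General: h(n) = A·(2)^n + 3.
Apply h(0) = 10: A + 3 = 10 ⇒ A = 7.
So h(n) = 7 \cdot 2^{n} + 3.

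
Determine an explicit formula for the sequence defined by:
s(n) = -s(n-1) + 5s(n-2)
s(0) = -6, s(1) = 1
Characteristic equation: x² + x - 5 = 0.
Discriminant Δ = (-1)² + 4·(5) = 21.
Roots r₁,₂ = (-1 ± √21)/2, so r₁ = - \frac{1}{2} + \frac{\sqrt{21}}{2}, r₂ = - \frac{\sqrt{21}}{2} - \frac{1}{2}.
General solution: s(n) = A·r₁^n + B·r₂^n.
From the initial conditions, A + B = -6 and r₁A + r₂B = 1.
Since r₁ - r₂ = √21: A = (1 - (-6)r₂)/√21 = -3 - \frac{2 \sqrt{21}}{21}, and B = -6 - A = -3 + \frac{2 \sqrt{21}}{21}.
So s(n) = \left(-3 - \frac{2 \sqrt{21}}{21}\right)\left(- \frac{1}{2} + \frac{\sqrt{21}}{2}\right)^n + \left(-3 + \frac{2 \sqrt{21}}{21}\right)\left(- \frac{\sqrt{21}}{2} - \frac{1}{2}\right)^n.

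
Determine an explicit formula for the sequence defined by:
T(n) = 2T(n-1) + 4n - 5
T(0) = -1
First-order linear with linear forcing.
Homogeneous solution: T_h(n) = A·(2)^n.
Try particular T_p(n) = pn + q. Substituting:
  pn + q = 2(p(n-1) + q) + 4n - 5.
Matching the n-coefficient: p = 2p + 4 ⇒ p = -4.
Matching constants: q = -2p + 2q - 5 ⇒ q = -3.
General: T(n) = A·(2)^n - 4 n - 3.
Apply T(0) = -1: A - 3 = -1 ⇒ A = 2.
So T(n) = 2 \cdot 2^{n} - 4 n - 3.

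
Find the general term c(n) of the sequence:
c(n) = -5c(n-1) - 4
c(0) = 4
First-order linear non-homogeneous.
Homogeneous solution: c_h(n) = A·(-5)^n.
Try constant particular solution c_p = K: K = -5K - 4 ⇒ K = - \frac{2}{3}.
General: c(n) = A·(-5)^n - \frac{2}{3}.
Apply c(0) = 4: A - \frac{2}{3} = 4 ⇒ A = \frac{14}{3}.
So c(n) = \frac{14 \left(-5\right)^{n}}{3} - \frac{2}{3}.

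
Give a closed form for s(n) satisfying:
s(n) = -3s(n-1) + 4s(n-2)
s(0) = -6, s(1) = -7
Characteristic equation: x² + 3x - 4 = 0, which factors as (x - (-4))(x - (1)) = 0.
Roots r₁ = -4, r₂ = 1 (distinct).
General solution: s(n) = A·(-4)^n + B·(1)^n.
From s(0) = -6: A + B = -6.
From s(1) = -7: -4A + B = -7.
Solving: A = \frac{1}{5}, B = - \frac{31}{5}.
So s(n) = \frac{\left(-4\right)^{n}}{5} - \frac{31}{5}.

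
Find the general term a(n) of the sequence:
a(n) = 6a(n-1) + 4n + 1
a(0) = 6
First-order linear with linear forcing.
Homogeneous solution: a_h(n) = A·(6)^n.
Try particular a_p(n) = pn + q. Substituting:
  pn + q = 6(p(n-1) + q) + 4n + 1.
Matching the n-coefficient: p = 6p + 4 ⇒ p = - \frac{4}{5}.
Matching constants: q = -6p + 6q + 1 ⇒ q = - \frac{29}{25}.
General: a(n) = A·(6)^n - \frac{4 n}{5} - \frac{29}{25}.
Apply a(0) = 6: A - \frac{29}{25} = 6 ⇒ A = \frac{179}{25}.
So a(n) = \frac{179 \cdot 6^{n}}{25} - \frac{4 n}{5} - \frac{29}{25}.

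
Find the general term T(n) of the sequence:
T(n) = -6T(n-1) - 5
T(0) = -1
First-order linear non-homogeneous.
Homogeneous solution: T_h(n) = A·(-6)^n.
Try constant particular solution T_p = K: K = -6K - 5 ⇒ K = - \frac{5}{7}.
General: T(n) = A·(-6)^n - \frac{5}{7}.
Apply T(0) = -1: A - \frac{5}{7} = -1 ⇒ A = - \frac{2}{7}.
So T(n) = - \frac{2 \left(-6\right)^{n}}{7} - \frac{5}{7}.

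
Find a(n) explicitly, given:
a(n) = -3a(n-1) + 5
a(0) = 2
First-order linear non-homogeneous.
Homogeneous solution: a_h(n) = A·(-3)^n.
Try constant particular solution a_p = K: K = -3K + 5 ⇒ K = \frac{5}{4}.
General: a(n) = A·(-3)^n + \frac{5}{4}.
Apply a(0) = 2: A + \frac{5}{4} = 2 ⇒ A = \frac{3}{4}.
So a(n) = \frac{3 \left(-3\right)^{n}}{4} + \frac{5}{4}.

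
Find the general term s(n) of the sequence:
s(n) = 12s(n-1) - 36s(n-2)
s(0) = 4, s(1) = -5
Characteristic equation: x² - 12x + 36 = 0, which is (x - (6))².
Repeated root r = 6.
General solution: s(n) = (A + Bn)·(6)^n.
From s(0) = 4: A = 4.
From s(1) = -5: (A + B)·(6) = -5 ⇒ B = - \frac{29}{6}.
So s(n) = \left(4 - \frac{29 n}{6}\right) \cdot (6)^n.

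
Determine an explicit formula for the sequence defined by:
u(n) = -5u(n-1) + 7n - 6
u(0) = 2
First-order linear with linear forcing.
Homogeneous solution: u_h(n) = A·(-5)^n.
Try particular u_p(n) = pn + q. Substituting:
  pn + q = -5(p(n-1) + q) + 7n - 6.
Matching the n-coefficient: p = -5p + 7 ⇒ p = \frac{7}{6}.
Matching constants: q = 5p - 5q - 6 ⇒ q = - \frac{1}{36}.
General: u(n) = A·(-5)^n + \frac{7 n}{6} - \frac{1}{36}.
Apply u(0) = 2: A - \frac{1}{36} = 2 ⇒ A = \frac{73}{36}.
So u(n) = \frac{73 \left(-5\right)^{n}}{36} + \frac{7 n}{6} - \frac{1}{36}.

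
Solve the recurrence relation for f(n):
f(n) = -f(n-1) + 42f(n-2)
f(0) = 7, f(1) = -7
Characteristic equation: x² + x - 42 = 0, which factors as (x - (6))(x - (-7)) = 0.
Roots r₁ = 6, r₂ = -7 (distinct).
General solution: f(n) = A·(6)^n + B·(-7)^n.
From f(0) = 7: A + B = 7.
From f(1) = -7: 6A - 7B = -7.
Solving: A = \frac{42}{13}, B = \frac{49}{13}.
So f(n) = \frac{49 \left(-7\right)^{n}}{13} + \frac{42 \cdot 6^{n}}{13}.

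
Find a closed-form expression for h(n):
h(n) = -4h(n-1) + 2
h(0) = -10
First-order linear non-homogeneous.
Homogeneous solution: h_h(n) = A·(-4)^n.
Try constant particular solution h_p = K: K = -4K + 2 ⇒ K = \frac{2}{5}.
General: h(n) = A·(-4)^n + \frac{2}{5}.
Apply h(0) = -10: A + \frac{2}{5} = -10 ⇒ A = - \frac{52}{5}.
So h(n) = \frac{2}{5} - \frac{52 \left(-4\right)^{n}}{5}.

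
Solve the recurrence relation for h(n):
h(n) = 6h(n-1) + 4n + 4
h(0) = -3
First-order linear with linear forcing.
Homogeneous solution: h_h(n) = A·(6)^n.
Try particular h_p(n) = pn + q. Substituting:
  pn + q = 6(p(n-1) + q) + 4n + 4.
Matching the n-coefficient: p = 6p + 4 ⇒ p = - \frac{4}{5}.
Matching constants: q = -6p + 6q + 4 ⇒ q = - \frac{44}{25}.
General: h(n) = A·(6)^n - \frac{4 n}{5} - \frac{44}{25}.
Apply h(0) = -3: A - \frac{44}{25} = -3 ⇒ A = - \frac{31}{25}.
So h(n) = - \frac{31 \cdot 6^{n}}{25} - \frac{4 n}{5} - \frac{44}{25}.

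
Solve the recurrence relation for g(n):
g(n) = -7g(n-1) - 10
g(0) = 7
First-order linear non-homogeneous.
Homogeneous solution: g_h(n) = A·(-7)^n.
Try constant particular solution g_p = K: K = -7K - 10 ⇒ K = - \frac{5}{4}.
General: g(n) = A·(-7)^n - \frac{5}{4}.
Apply g(0) = 7: A - \frac{5}{4} = 7 ⇒ A = \frac{33}{4}.
So g(n) = \frac{33 \left(-7\right)^{n}}{4} - \frac{5}{4}.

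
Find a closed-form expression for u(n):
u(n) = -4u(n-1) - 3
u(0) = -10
First-order linear non-homogeneous.
Homogeneous solution: u_h(n) = A·(-4)^n.
Try constant particular solution u_p = K: K = -4K - 3 ⇒ K = - \frac{3}{5}.
General: u(n) = A·(-4)^n - \frac{3}{5}.
Apply u(0) = -10: A - \frac{3}{5} = -10 ⇒ A = - \frac{47}{5}.
So u(n) = - \frac{47 \left(-4\right)^{n}}{5} - \frac{3}{5}.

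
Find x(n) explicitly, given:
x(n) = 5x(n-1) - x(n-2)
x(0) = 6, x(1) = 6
Characteristic equation: x² - 5x + 1 = 0.
Discriminant Δ = (5)² + 4·(-1) = 21.
Roots r₁,₂ = (5 ± √21)/2, so r₁ = \frac{\sqrt{21}}{2} + \frac{5}{2}, r₂ = \frac{5}{2} - \frac{\sqrt{21}}{2}.
General solution: x(n) = A·r₁^n + B·r₂^n.
From the initial conditions, A + B = 6 and r₁A + r₂B = 6.
Since r₁ - r₂ = √21: A = (6 - (6)r₂)/√21 = 3 - \frac{3 \sqrt{21}}{7}, and B = 6 - A = \frac{3 \sqrt{21}}{7} + 3.
So x(n) = \left(3 - \frac{3 \sqrt{21}}{7}\right)\left(\frac{\sqrt{21}}{2} + \frac{5}{2}\right)^n + \left(\frac{3 \sqrt{21}}{7} + 3\right)\left(\frac{5}{2} - \frac{\sqrt{21}}{2}\right)^n.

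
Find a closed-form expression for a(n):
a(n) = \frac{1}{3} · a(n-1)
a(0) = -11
Pure geometric recurrence with ratio \frac{1}{3}.
By induction a(n) = a(0) · (\frac{1}{3})^n = - 11 \cdot 3^{- n}.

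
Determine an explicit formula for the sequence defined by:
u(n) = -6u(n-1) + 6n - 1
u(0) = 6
First-order linear with linear forcing.
Homogeneous solution: u_h(n) = A·(-6)^n.
Try particular u_p(n) = pn + q. Substituting:
  pn + q = -6(p(n-1) + q) + 6n - 1.
Matching the n-coefficient: p = -6p + 6 ⇒ p = \frac{6}{7}.
Matching constants: q = 6p - 6q - 1 ⇒ q = \frac{29}{49}.
General: u(n) = A·(-6)^n + \frac{6 n}{7} + \frac{29}{49}.
Apply u(0) = 6: A + \frac{29}{49} = 6 ⇒ A = \frac{265}{49}.
So u(n) = \frac{265 \left(-6\right)^{n}}{49} + \frac{6 n}{7} + \frac{29}{49}.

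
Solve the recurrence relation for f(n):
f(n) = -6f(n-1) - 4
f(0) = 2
First-order linear non-homogeneous.
Homogeneous solution: f_h(n) = A·(-6)^n.
Try constant particular solution f_p = K: K = -6K - 4 ⇒ K = - \frac{4}{7}.
General: f(n) = A·(-6)^n - \frac{4}{7}.
Apply f(0) = 2: A - \frac{4}{7} = 2 ⇒ A = \frac{18}{7}.
So f(n) = \frac{18 \left(-6\right)^{n}}{7} - \frac{4}{7}.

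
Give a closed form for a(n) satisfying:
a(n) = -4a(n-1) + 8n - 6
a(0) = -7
First-order linear with linear forcing.
Homogeneous solution: a_h(n) = A·(-4)^n.
Try particular a_p(n) = pn + q. Substituting:
  pn + q = -4(p(n-1) + q) + 8n - 6.
Matching the n-coefficient: p = -4p + 8 ⇒ p = \frac{8}{5}.
Matching constants: q = 4p - 4q - 6 ⇒ q = \frac{2}{25}.
General: a(n) = A·(-4)^n + \frac{8 n}{5} + \frac{2}{25}.
Apply a(0) = -7: A + \frac{2}{25} = -7 ⇒ A = - \frac{177}{25}.
So a(n) = - \frac{177 \left(-4\right)^{n}}{25} + \frac{8 n}{5} + \frac{2}{25}.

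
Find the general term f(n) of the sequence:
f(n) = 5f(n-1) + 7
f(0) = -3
First-order linear non-homogeneous.
Homogeneous solution: f_h(n) = A·(5)^n.
Try constant particular solution f_p = K: K = 5K + 7 ⇒ K = - \frac{7}{4}.
General: f(n) = A·(5)^n - \frac{7}{4}.
Apply f(0) = -3: A - \frac{7}{4} = -3 ⇒ A = - \frac{5}{4}.
So f(n) = - \frac{5 \cdot 5^{n}}{4} - \frac{7}{4}.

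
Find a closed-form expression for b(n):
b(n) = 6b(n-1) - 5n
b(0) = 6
First-order linear with linear forcing.
Homogeneous solution: b_h(n) = A·(6)^n.
Try particular b_p(n) = pn + q. Substituting:
  pn + q = 6(p(n-1) + q) - 5n.
Matching the n-coefficient: p = 6p - 5 ⇒ p = 1.
Matching constants: q = -6p + 6q ⇒ q = \frac{6}{5}.
General: b(n) = A·(6)^n + n + \frac{6}{5}.
Apply b(0) = 6: A + \frac{6}{5} = 6 ⇒ A = \frac{24}{5}.
So b(n) = \frac{24 \cdot 6^{n}}{5} + n + \frac{6}{5}.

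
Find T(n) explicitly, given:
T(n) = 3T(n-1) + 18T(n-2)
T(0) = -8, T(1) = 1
Characteristic equation: x² - 3x - 18 = 0, which factors as (x - (-3))(x - (6)) = 0.
Roots r₁ = -3, r₂ = 6 (distinct).
General solution: T(n) = A·(-3)^n + B·(6)^n.
From T(0) = -8: A + B = -8.
From T(1) = 1: -3A + 6B = 1.
Solving: A = - \frac{49}{9}, B = - \frac{23}{9}.
So T(n) = - \frac{49 \left(-3\right)^{n}}{9} - \frac{23 \cdot 6^{n}}{9}.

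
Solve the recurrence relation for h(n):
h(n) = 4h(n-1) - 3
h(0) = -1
First-order linear non-homogeneous.
Homogeneous solution: h_h(n) = A·(4)^n.
Try constant particular solution h_p = K: K = 4K - 3 ⇒ K = 1.
General: h(n) = A·(4)^n + 1.
Apply h(0) = -1: A + 1 = -1 ⇒ A = -2.
So h(n) = 1 - 2 \cdot 4^{n}.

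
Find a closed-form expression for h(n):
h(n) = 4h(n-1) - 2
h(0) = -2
First-order linear non-homogeneous.
Homogeneous solution: h_h(n) = A·(4)^n.
Try constant particular solution h_p = K: K = 4K - 2 ⇒ K = \frac{2}{3}.
General: h(n) = A·(4)^n + \frac{2}{3}.
Apply h(0) = -2: A + \frac{2}{3} = -2 ⇒ A = - \frac{8}{3}.
So h(n) = \frac{2}{3} - \frac{8 \cdot 4^{n}}{3}.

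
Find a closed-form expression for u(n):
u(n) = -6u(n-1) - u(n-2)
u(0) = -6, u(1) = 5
Characteristic equation: x² + 6x + 1 = 0.
Discriminant Δ = (-6)² + 4·(-1) = 32.
Roots r₁,₂ = (-6 ± √32)/2, so r₁ = -3 + 2 \sqrt{2}, r₂ = -3 - 2 \sqrt{2}.
General solution: u(n) = A·r₁^n + B·r₂^n.
From the initial conditions, A + B = -6 and r₁A + r₂B = 5.
Since r₁ - r₂ = √32: A = (5 - (-6)r₂)/√32 = -3 - \frac{13 \sqrt{2}}{8}, and B = -6 - A = -3 + \frac{13 \sqrt{2}}{8}.
So u(n) = \left(-3 - \frac{13 \sqrt{2}}{8}\right)\left(-3 + 2 \sqrt{2}\right)^n + \left(-3 + \frac{13 \sqrt{2}}{8}\right)\left(-3 - 2 \sqrt{2}\right)^n.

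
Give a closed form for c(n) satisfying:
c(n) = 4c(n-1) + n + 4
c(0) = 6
First-order linear with linear forcing.
Homogeneous solution: c_h(n) = A·(4)^n.
Try particular c_p(n) = pn + q. Substituting:
  pn + q = 4(p(n-1) + q) + n + 4.
Matching the n-coefficient: p = 4p + 1 ⇒ p = - \frac{1}{3}.
Matching constants: q = -4p + 4q + 4 ⇒ q = - \frac{16}{9}.
General: c(n) = A·(4)^n - \frac{n}{3} - \frac{16}{9}.
Apply c(0) = 6: A - \frac{16}{9} = 6 ⇒ A = \frac{70}{9}.
So c(n) = \frac{70 \cdot 4^{n}}{9} - \frac{n}{3} - \frac{16}{9}.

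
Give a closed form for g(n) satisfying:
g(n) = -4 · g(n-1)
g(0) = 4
Pure geometric recurrence with ratio -4.
By induction g(n) = g(0) · (-4)^n = 4 \left(-4\right)^{n}.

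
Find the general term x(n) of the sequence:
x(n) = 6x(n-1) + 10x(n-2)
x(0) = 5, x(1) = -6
Characteristic equation: x² - 6x - 10 = 0.
Discriminant Δ = (6)² + 4·(10) = 76.
Roots r₁,₂ = (6 ± √76)/2, so r₁ = 3 + \sqrt{19}, r₂ = 3 - \sqrt{19}.
General solution: x(n) = A·r₁^n + B·r₂^n.
From the initial conditions, A + B = 5 and r₁A + r₂B = -6.
Since r₁ - r₂ = √76: A = (-6 - (5)r₂)/√76 = \frac{5}{2} - \frac{21 \sqrt{19}}{38}, and B = 5 - A = \frac{21 \sqrt{19}}{38} + \frac{5}{2}.
So x(n) = \left(\frac{5}{2} - \frac{21 \sqrt{19}}{38}\right)\left(3 + \sqrt{19}\right)^n + \left(\frac{21 \sqrt{19}}{38} + \frac{5}{2}\right)\left(3 - \sqrt{19}\right)^n.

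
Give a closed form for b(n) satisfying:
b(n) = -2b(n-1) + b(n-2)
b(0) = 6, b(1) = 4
Characteristic equation: x² + 2x - 1 = 0.
Discriminant Δ = (-2)² + 4·(1) = 8.
Roots r₁,₂ = (-2 ± √8)/2, so r₁ = -1 + \sqrt{2}, r₂ = - \sqrt{2} - 1.
General solution: b(n) = A·r₁^n + B·r₂^n.
From the initial conditions, A + B = 6 and r₁A + r₂B = 4.
Since r₁ - r₂ = √8: A = (4 - (6)r₂)/√8 = 3 + \frac{5 \sqrt{2}}{2}, and B = 6 - A = 3 - \frac{5 \sqrt{2}}{2}.
So b(n) = \left(3 + \frac{5 \sqrt{2}}{2}\right)\left(-1 + \sqrt{2}\right)^n + \left(3 - \frac{5 \sqrt{2}}{2}\right)\left(- \sqrt{2} - 1\right)^n.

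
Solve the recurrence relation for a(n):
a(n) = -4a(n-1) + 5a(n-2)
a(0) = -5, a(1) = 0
Characteristic equation: x² + 4x - 5 = 0, which factors as (x - (-5))(x - (1)) = 0.
Roots r₁ = -5, r₂ = 1 (distinct).
General solution: a(n) = A·(-5)^n + B·(1)^n.
From a(0) = -5: A + B = -5.
From a(1) = 0: -5A + B = 0.
Solving: A = - \frac{5}{6}, B = - \frac{25}{6}.
So a(n) = - \frac{5 \left(-5\right)^{n}}{6} - \frac{25}{6}.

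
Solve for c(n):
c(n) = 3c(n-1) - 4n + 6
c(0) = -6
First-order linear with linear forcing.
Homogeneous solution: c_h(n) = A·(3)^n.
Try particular c_p(n) = pn + q. Substituting:
  pn + q = 3(p(n-1) + q) - 4n + 6.
Matching the n-coefficient: p = 3p - 4 ⇒ p = 2.
Matching constants: q = -3p + 3q + 6 ⇒ q = 0.
General: c(n) = A·(3)^n + 2 n + 0.
Apply c(0) = -6: A + 0 = -6 ⇒ A = -6.
So c(n) = - 6 \cdot 3^{n} + 2 n.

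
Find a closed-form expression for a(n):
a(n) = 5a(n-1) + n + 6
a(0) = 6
First-order linear with linear forcing.
Homogeneous solution: a_h(n) = A·(5)^n.
Try particular a_p(n) = pn + q. Substituting:
  pn + q = 5(p(n-1) + q) + n + 6.
Matching the n-coefficient: p = 5p + 1 ⇒ p = - \frac{1}{4}.
Matching constants: q = -5p + 5q + 6 ⇒ q = - \frac{29}{16}.
General: a(n) = A·(5)^n - \frac{n}{4} - \frac{29}{16}.
Apply a(0) = 6: A - \frac{29}{16} = 6 ⇒ A = \frac{125}{16}.
So a(n) = \frac{125 \cdot 5^{n}}{16} - \frac{n}{4} - \frac{29}{16}.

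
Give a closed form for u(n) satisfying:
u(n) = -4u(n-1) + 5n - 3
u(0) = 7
First-order linear with linear forcing.
Homogeneous solution: u_h(n) = A·(-4)^n.
Try particular u_p(n) = pn + q. Substituting:
  pn + q = -4(p(n-1) + q) + 5n - 3.
Matching the n-coefficient: p = -4p + 5 ⇒ p = 1.
Matching constants: q = 4p - 4q - 3 ⇒ q = \frac{1}{5}.
General: u(n) = A·(-4)^n + n + \frac{1}{5}.
Apply u(0) = 7: A + \frac{1}{5} = 7 ⇒ A = \frac{34}{5}.
So u(n) = \frac{34 \left(-4\right)^{n}}{5} + n + \frac{1}{5}.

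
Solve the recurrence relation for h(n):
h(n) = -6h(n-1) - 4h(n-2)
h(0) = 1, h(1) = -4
Characteristic equation: x² + 6x + 4 = 0.
Discriminant Δ = (-6)² + 4·(-4) = 20.
Roots r₁,₂ = (-6 ± √20)/2, so r₁ = -3 + \sqrt{5}, r₂ = -3 - \sqrt{5}.
General solution: h(n) = A·r₁^n + B·r₂^n.
From the initial conditions, A + B = 1 and r₁A + r₂B = -4.
Since r₁ - r₂ = √20: A = (-4 - (1)r₂)/√20 = \frac{1}{2} - \frac{\sqrt{5}}{10}, and B = 1 - A = \frac{\sqrt{5}}{10} + \frac{1}{2}.
So h(n) = \left(\frac{1}{2} - \frac{\sqrt{5}}{10}\right)\left(-3 + \sqrt{5}\right)^n + \left(\frac{\sqrt{5}}{10} + \frac{1}{2}\right)\left(-3 - \sqrt{5}\right)^n.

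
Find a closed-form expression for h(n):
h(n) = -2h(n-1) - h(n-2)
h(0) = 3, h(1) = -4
Characteristic equation: x² + 2x + 1 = 0, which is (x - (-1))².
Repeated root r = -1.
General solution: h(n) = (A + Bn)·(-1)^n.
From h(0) = 3: A = 3.
From h(1) = -4: (A + B)·(-1) = -4 ⇒ B = 1.
So h(n) = \left(n + 3\right) \cdot (-1)^n.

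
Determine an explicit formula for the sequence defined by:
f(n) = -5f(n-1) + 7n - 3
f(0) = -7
First-order linear with linear forcing.
Homogeneous solution: f_h(n) = A·(-5)^n.
Try particular f_p(n) = pn + q. Substituting:
  pn + q = -5(p(n-1) + q) + 7n - 3.
Matching the n-coefficient: p = -5p + 7 ⇒ p = \frac{7}{6}.
Matching constants: q = 5p - 5q - 3 ⇒ q = \frac{17}{36}.
General: f(n) = A·(-5)^n + \frac{7 n}{6} + \frac{17}{36}.
Apply f(0) = -7: A + \frac{17}{36} = -7 ⇒ A = - \frac{269}{36}.
So f(n) = - \frac{269 \left(-5\right)^{n}}{36} + \frac{7 n}{6} + \frac{17}{36}.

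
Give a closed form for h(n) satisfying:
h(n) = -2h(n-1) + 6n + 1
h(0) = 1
First-order linear with linear forcing.
Homogeneous solution: h_h(n) = A·(-2)^n.
Try particular h_p(n) = pn + q. Substituting:
  pn + q = -2(p(n-1) + q) + 6n + 1.
Matching the n-coefficient: p = -2p + 6 ⇒ p = 2.
Matching constants: q = 2p - 2q + 1 ⇒ q = \frac{5}{3}.
General: h(n) = A·(-2)^n + 2 n + \frac{5}{3}.
Apply h(0) = 1: A + \frac{5}{3} = 1 ⇒ A = - \frac{2}{3}.
So h(n) = - \frac{2 \left(-2\right)^{n}}{3} + 2 n + \frac{5}{3}.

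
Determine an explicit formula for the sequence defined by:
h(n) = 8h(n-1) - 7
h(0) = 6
First-order linear non-homogeneous.
Homogeneous solution: h_h(n) = A·(8)^n.
Try constant particular solution h_p = K: K = 8K - 7 ⇒ K = 1.
General: h(n) = A·(8)^n + 1.
Apply h(0) = 6: A + 1 = 6 ⇒ A = 5.
So h(n) = 5 \cdot 8^{n} + 1.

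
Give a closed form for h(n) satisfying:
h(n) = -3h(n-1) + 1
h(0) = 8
First-order linear non-homogeneous.
Homogeneous solution: h_h(n) = A·(-3)^n.
Try constant particular solution h_p = K: K = -3K + 1 ⇒ K = \frac{1}{4}.
General: h(n) = A·(-3)^n + \frac{1}{4}.
Apply h(0) = 8: A + \frac{1}{4} = 8 ⇒ A = \frac{31}{4}.
So h(n) = \frac{31 \left(-3\right)^{n}}{4} + \frac{1}{4}.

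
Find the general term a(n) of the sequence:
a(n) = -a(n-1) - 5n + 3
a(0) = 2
First-order linear with linear forcing.
Homogeneous solution: a_h(n) = A·(-1)^n.
Try particular a_p(n) = pn + q. Substituting:
  pn + q = -(p(n-1) + q) - 5n + 3.
Matching the n-coefficient: p = -p - 5 ⇒ p = - \frac{5}{2}.
Matching constants: q = p - q + 3 ⇒ q = \frac{1}{4}.
General: a(n) = A·(-1)^n - \frac{5 n}{2} + \frac{1}{4}.
Apply a(0) = 2: A + \frac{1}{4} = 2 ⇒ A = \frac{7}{4}.
So a(n) = \frac{7 \left(-1\right)^{n}}{4} - \frac{5 n}{2} + \frac{1}{4}.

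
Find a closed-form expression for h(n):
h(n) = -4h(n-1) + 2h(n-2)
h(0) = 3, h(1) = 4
Characteristic equation: x² + 4x - 2 = 0.
Discriminant Δ = (-4)² + 4·(2) = 24.
Roots r₁,₂ = (-4 ± √24)/2, so r₁ = -2 + \sqrt{6}, r₂ = - \sqrt{6} - 2.
General solution: h(n) = A·r₁^n + B·r₂^n.
From the initial conditions, A + B = 3 and r₁A + r₂B = 4.
Since r₁ - r₂ = √24: A = (4 - (3)r₂)/√24 = \frac{3}{2} + \frac{5 \sqrt{6}}{6}, and B = 3 - A = \frac{3}{2} - \frac{5 \sqrt{6}}{6}.
So h(n) = \left(\frac{3}{2} + \frac{5 \sqrt{6}}{6}\right)\left(-2 + \sqrt{6}\right)^n + \left(\frac{3}{2} - \frac{5 \sqrt{6}}{6}\right)\left(- \sqrt{6} - 2\right)^n.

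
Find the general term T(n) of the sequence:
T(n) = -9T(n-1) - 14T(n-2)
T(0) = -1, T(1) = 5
Characteristic equation: x² + 9x + 14 = 0, which factors as (x - (-7))(x - (-2)) = 0.
Roots r₁ = -7, r₂ = -2 (distinct).
General solution: T(n) = A·(-7)^n + B·(-2)^n.
From T(0) = -1: A + B = -1.
From T(1) = 5: -7A - 2B = 5.
Solving: A = - \frac{3}{5}, B = - \frac{2}{5}.
So T(n) = - \frac{2 \left(-2\right)^{n}}{5} - \frac{3 \left(-7\right)^{n}}{5}.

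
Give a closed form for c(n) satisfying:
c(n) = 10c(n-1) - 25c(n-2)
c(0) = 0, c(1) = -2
Characteristic equation: x² - 10x + 25 = 0, which is (x - (5))².
Repeated root r = 5.
General solution: c(n) = (A + Bn)·(5)^n.
From c(0) = 0: A = 0.
From c(1) = -2: (A + B)·(5) = -2 ⇒ B = - \frac{2}{5}.
So c(n) = \left(- \frac{2 n}{5}\right) \cdot (5)^n.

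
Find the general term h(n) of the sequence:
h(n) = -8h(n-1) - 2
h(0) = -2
First-order linear non-homogeneous.
Homogeneous solution: h_h(n) = A·(-8)^n.
Try constant particular solution h_p = K: K = -8K - 2 ⇒ K = - \frac{2}{9}.
General: h(n) = A·(-8)^n - \frac{2}{9}.
Apply h(0) = -2: A - \frac{2}{9} = -2 ⇒ A = - \frac{16}{9}.
So h(n) = - \frac{16 \left(-8\right)^{n}}{9} - \frac{2}{9}.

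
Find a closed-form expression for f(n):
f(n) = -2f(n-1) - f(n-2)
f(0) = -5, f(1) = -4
Characteristic equation: x² + 2x + 1 = 0, which is (x - (-1))².
Repeated root r = -1.
General solution: f(n) = (A + Bn)·(-1)^n.
From f(0) = -5: A = -5.
From f(1) = -4: (A + B)·(-1) = -4 ⇒ B = 9.
So f(n) = \left(9 n - 5\right) \cdot (-1)^n.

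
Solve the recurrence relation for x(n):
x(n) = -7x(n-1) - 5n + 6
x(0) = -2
First-order linear with linear forcing.
Homogeneous solution: x_h(n) = A·(-7)^n.
Try particular x_p(n) = pn + q. Substituting:
  pn + q = -7(p(n-1) + q) - 5n + 6.
Matching the n-coefficient: p = -7p - 5 ⇒ p = - \frac{5}{8}.
Matching constants: q = 7p - 7q + 6 ⇒ q = \frac{13}{64}.
General: x(n) = A·(-7)^n - \frac{5 n}{8} + \frac{13}{64}.
Apply x(0) = -2: A + \frac{13}{64} = -2 ⇒ A = - \frac{141}{64}.
So x(n) = - \frac{141 \left(-7\right)^{n}}{64} - \frac{5 n}{8} + \frac{13}{64}.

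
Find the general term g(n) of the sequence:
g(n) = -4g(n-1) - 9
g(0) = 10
First-order linear non-homogeneous.
Homogeneous solution: g_h(n) = A·(-4)^n.
Try constant particular solution g_p = K: K = -4K - 9 ⇒ K = - \frac{9}{5}.
General: g(n) = A·(-4)^n - \frac{9}{5}.
Apply g(0) = 10: A - \frac{9}{5} = 10 ⇒ A = \frac{59}{5}.
So g(n) = \frac{59 \left(-4\right)^{n}}{5} - \frac{9}{5}.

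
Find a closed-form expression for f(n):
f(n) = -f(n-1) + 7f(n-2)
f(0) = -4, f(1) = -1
Characteristic equation: x² + x - 7 = 0.
Discriminant Δ = (-1)² + 4·(7) = 29.
Roots r₁,₂ = (-1 ± √29)/2, so r₁ = - \frac{1}{2} + \frac{\sqrt{29}}{2}, r₂ = - \frac{\sqrt{29}}{2} - \frac{1}{2}.
General solution: f(n) = A·r₁^n + B·r₂^n.
From the initial conditions, A + B = -4 and r₁A + r₂B = -1.
Since r₁ - r₂ = √29: A = (-1 - (-4)r₂)/√29 = -2 - \frac{3 \sqrt{29}}{29}, and B = -4 - A = -2 + \frac{3 \sqrt{29}}{29}.
So f(n) = \left(-2 - \frac{3 \sqrt{29}}{29}\right)\left(- \frac{1}{2} + \frac{\sqrt{29}}{2}\right)^n + \left(-2 + \frac{3 \sqrt{29}}{29}\right)\left(- \frac{\sqrt{29}}{2} - \frac{1}{2}\right)^n.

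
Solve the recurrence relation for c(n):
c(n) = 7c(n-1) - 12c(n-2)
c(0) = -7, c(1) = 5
Characteristic equation: x² - 7x + 12 = 0, which factors as (x - (3))(x - (4)) = 0.
Roots r₁ = 3, r₂ = 4 (distinct).
General solution: c(n) = A·(3)^n + B·(4)^n.
From c(0) = -7: A + B = -7.
From c(1) = 5: 3A + 4B = 5.
Solving: A = -33, B = 26.
So c(n) = - 33 \cdot 3^{n} + 26 \cdot 4^{n}.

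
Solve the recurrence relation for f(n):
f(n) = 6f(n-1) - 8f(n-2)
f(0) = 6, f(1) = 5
Characteristic equation: x² - 6x + 8 = 0, which factors as (x - (2))(x - (4)) = 0.
Roots r₁ = 2, r₂ = 4 (distinct).
General solution: f(n) = A·(2)^n + B·(4)^n.
From f(0) = 6: A + B = 6.
From f(1) = 5: 2A + 4B = 5.
Solving: A = \frac{19}{2}, B = - \frac{7}{2}.
So f(n) = \frac{19 \cdot 2^{n}}{2} - \frac{7 \cdot 4^{n}}{2}.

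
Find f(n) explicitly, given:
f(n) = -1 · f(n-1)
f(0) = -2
Pure geometric recurrence with ratio -1.
By induction f(n) = f(0) · (-1)^n = - 2 \left(-1\right)^{n}.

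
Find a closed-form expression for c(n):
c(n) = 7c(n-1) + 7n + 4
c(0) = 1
First-order linear with linear forcing.
Homogeneous solution: c_h(n) = A·(7)^n.
Try particular c_p(n) = pn + q. Substituting:
  pn + q = 7(p(n-1) + q) + 7n + 4.
Matching the n-coefficient: p = 7p + 7 ⇒ p = - \frac{7}{6}.
Matching constants: q = -7p + 7q + 4 ⇒ q = - \frac{73}{36}.
General: c(n) = A·(7)^n - \frac{7 n}{6} - \frac{73}{36}.
Apply c(0) = 1: A - \frac{73}{36} = 1 ⇒ A = \frac{109}{36}.
So c(n) = \frac{109 \cdot 7^{n}}{36} - \frac{7 n}{6} - \frac{73}{36}.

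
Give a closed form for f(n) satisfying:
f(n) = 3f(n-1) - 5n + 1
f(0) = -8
First-order linear with linear forcing.
Homogeneous solution: f_h(n) = A·(3)^n.
Try particular f_p(n) = pn + q. Substituting:
  pn + q = 3(p(n-1) + q) - 5n + 1.
Matching the n-coefficient: p = 3p - 5 ⇒ p = \frac{5}{2}.
Matching constants: q = -3p + 3q + 1 ⇒ q = \frac{13}{4}.
General: f(n) = A·(3)^n + \frac{5 n}{2} + \frac{13}{4}.
Apply f(0) = -8: A + \frac{13}{4} = -8 ⇒ A = - \frac{45}{4}.
So f(n) = - \frac{45 \cdot 3^{n}}{4} + \frac{5 n}{2} + \frac{13}{4}.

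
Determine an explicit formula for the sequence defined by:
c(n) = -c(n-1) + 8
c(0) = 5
First-order linear non-homogeneous.
Homogeneous solution: c_h(n) = A·(-1)^n.
Try constant particular solution c_p = K: K = -K + 8 ⇒ K = 4.
General: c(n) = A·(-1)^n + 4.
Apply c(0) = 5: A + 4 = 5 ⇒ A = 1.
So c(n) = \left(-1\right)^{n} + 4.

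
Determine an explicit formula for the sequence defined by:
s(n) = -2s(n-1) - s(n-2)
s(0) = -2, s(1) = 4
Characteristic equation: x² + 2x + 1 = 0, which is (x - (-1))².
Repeated root r = -1.
General solution: s(n) = (A + Bn)·(-1)^n.
From s(0) = -2: A = -2.
From s(1) = 4: (A + B)·(-1) = 4 ⇒ B = -2.
So s(n) = \left(- 2 n - 2\right) \cdot (-1)^n.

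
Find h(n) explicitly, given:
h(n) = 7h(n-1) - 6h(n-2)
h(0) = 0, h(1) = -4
Characteristic equation: x² - 7x + 6 = 0, which factors as (x - (6))(x - (1)) = 0.
Roots r₁ = 6, r₂ = 1 (distinct).
General solution: h(n) = A·(6)^n + B·(1)^n.
From h(0) = 0: A + B = 0.
From h(1) = -4: 6A + B = -4.
Solving: A = - \frac{4}{5}, B = \frac{4}{5}.
So h(n) = \frac{4}{5} - \frac{4 \cdot 6^{n}}{5}.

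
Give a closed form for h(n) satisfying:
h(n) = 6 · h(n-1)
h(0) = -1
Pure geometric recurrence with ratio 6.
By induction h(n) = h(0) · (6)^n = - 6^{n}.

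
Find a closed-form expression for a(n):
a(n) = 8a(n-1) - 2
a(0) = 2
First-order linear non-homogeneous.
Homogeneous solution: a_h(n) = A·(8)^n.
Try constant particular solution a_p = K: K = 8K - 2 ⇒ K = \frac{2}{7}.
General: a(n) = A·(8)^n + \frac{2}{7}.
Apply a(0) = 2: A + \frac{2}{7} = 2 ⇒ A = \frac{12}{7}.
So a(n) = \frac{12 \cdot 8^{n}}{7} + \frac{2}{7}.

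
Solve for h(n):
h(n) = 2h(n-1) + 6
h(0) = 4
First-order linear non-homogeneous.
Homogeneous solution: h_h(n) = A·(2)^n.
Try constant particular solution h_p = K: K = 2K + 6 ⇒ K = -6.
General: h(n) = A·(2)^n - 6.
Apply h(0) = 4: A - 6 = 4 ⇒ A = 10.
So h(n) = 10 \cdot 2^{n} - 6.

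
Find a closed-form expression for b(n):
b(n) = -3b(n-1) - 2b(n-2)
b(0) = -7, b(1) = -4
Characteristic equation: x² + 3x + 2 = 0, which factors as (x - (-2))(x - (-1)) = 0.
Roots r₁ = -2, r₂ = -1 (distinct).
General solution: b(n) = A·(-2)^n + B·(-1)^n.
From b(0) = -7: A + B = -7.
From b(1) = -4: -2A - B = -4.
Solving: A = 11, B = -18.
So b(n) = - 18 \left(-1\right)^{n} + 11 \left(-2\right)^{n}.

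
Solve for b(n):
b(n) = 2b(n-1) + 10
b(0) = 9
First-order linear non-homogeneous.
Homogeneous solution: b_h(n) = A·(2)^n.
Try constant particular solution b_p = K: K = 2K + 10 ⇒ K = -10.
General: b(n) = A·(2)^n - 10.
Apply b(0) = 9: A - 10 = 9 ⇒ A = 19.
So b(n) = 19 \cdot 2^{n} - 10.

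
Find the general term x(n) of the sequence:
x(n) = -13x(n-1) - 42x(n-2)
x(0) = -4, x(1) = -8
Characteristic equation: x² + 13x + 42 = 0, which factors as (x - (-6))(x - (-7)) = 0.
Roots r₁ = -6, r₂ = -7 (distinct).
General solution: x(n) = A·(-6)^n + B·(-7)^n.
From x(0) = -4: A + B = -4.
From x(1) = -8: -6A - 7B = -8.
Solving: A = -36, B = 32.
So x(n) = - 36 \left(-6\right)^{n} + 32 \left(-7\right)^{n}.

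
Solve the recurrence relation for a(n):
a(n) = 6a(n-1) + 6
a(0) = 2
First-order linear non-homogeneous.
Homogeneous solution: a_h(n) = A·(6)^n.
Try constant particular solution a_p = K: K = 6K + 6 ⇒ K = - \frac{6}{5}.
General: a(n) = A·(6)^n - \frac{6}{5}.
Apply a(0) = 2: A - \frac{6}{5} = 2 ⇒ A = \frac{16}{5}.
So a(n) = \frac{16 \cdot 6^{n}}{5} - \frac{6}{5}.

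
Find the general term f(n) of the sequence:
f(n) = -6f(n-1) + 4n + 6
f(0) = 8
First-order linear with linear forcing.
Homogeneous solution: f_h(n) = A·(-6)^n.
Try particular f_p(n) = pn + q. Substituting:
  pn + q = -6(p(n-1) + q) + 4n + 6.
Matching the n-coefficient: p = -6p + 4 ⇒ p = \frac{4}{7}.
Matching constants: q = 6p - 6q + 6 ⇒ q = \frac{66}{49}.
General: f(n) = A·(-6)^n + \frac{4 n}{7} + \frac{66}{49}.
Apply f(0) = 8: A + \frac{66}{49} = 8 ⇒ A = \frac{326}{49}.
So f(n) = \frac{326 \left(-6\right)^{n}}{49} + \frac{4 n}{7} + \frac{66}{49}.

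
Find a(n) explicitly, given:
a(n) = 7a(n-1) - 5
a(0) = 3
First-order linear non-homogeneous.
Homogeneous solution: a_h(n) = A·(7)^n.
Try constant particular solution a_p = K: K = 7K - 5 ⇒ K = \frac{5}{6}.
General: a(n) = A·(7)^n + \frac{5}{6}.
Apply a(0) = 3: A + \frac{5}{6} = 3 ⇒ A = \frac{13}{6}.
So a(n) = \frac{13 \cdot 7^{n}}{6} + \frac{5}{6}.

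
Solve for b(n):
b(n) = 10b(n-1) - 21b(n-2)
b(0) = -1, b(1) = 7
Characteristic equation: x² - 10x + 21 = 0, which factors as (x - (7))(x - (3)) = 0.
Roots r₁ = 7, r₂ = 3 (distinct).
General solution: b(n) = A·(7)^n + B·(3)^n.
From b(0) = -1: A + B = -1.
From b(1) = 7: 7A + 3B = 7.
Solving: A = \frac{5}{2}, B = - \frac{7}{2}.
So b(n) = - \frac{7 \cdot 3^{n}}{2} + \frac{5 \cdot 7^{n}}{2}.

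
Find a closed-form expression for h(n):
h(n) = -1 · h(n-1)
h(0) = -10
Pure geometric recurrence with ratio -1.
By induction h(n) = h(0) · (-1)^n = - 10 \left(-1\right)^{n}.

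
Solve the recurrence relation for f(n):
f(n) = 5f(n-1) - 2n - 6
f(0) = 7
First-order linear with linear forcing.
Homogeneous solution: f_h(n) = A·(5)^n.
Try particular f_p(n) = pn + q. Substituting:
  pn + q = 5(p(n-1) + q) - 2n - 6.
Matching the n-coefficient: p = 5p - 2 ⇒ p = \frac{1}{2}.
Matching constants: q = -5p + 5q - 6 ⇒ q = \frac{17}{8}.
General: f(n) = A·(5)^n + \frac{n}{2} + \frac{17}{8}.
Apply f(0) = 7: A + \frac{17}{8} = 7 ⇒ A = \frac{39}{8}.
So f(n) = \frac{39 \cdot 5^{n}}{8} + \frac{n}{2} + \frac{17}{8}.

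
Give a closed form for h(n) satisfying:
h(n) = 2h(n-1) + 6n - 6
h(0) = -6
First-order linear with linear forcing.
Homogeneous solution: h_h(n) = A·(2)^n.
Try particular h_p(n) = pn + q. Substituting:
  pn + q = 2(p(n-1) + q) + 6n - 6.
Matching the n-coefficient: p = 2p + 6 ⇒ p = -6.
Matching constants: q = -2p + 2q - 6 ⇒ q = -6.
General: h(n) = A·(2)^n - 6 n - 6.
Apply h(0) = -6: A - 6 = -6 ⇒ A = 0.
So h(n) = - 6 n - 6.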